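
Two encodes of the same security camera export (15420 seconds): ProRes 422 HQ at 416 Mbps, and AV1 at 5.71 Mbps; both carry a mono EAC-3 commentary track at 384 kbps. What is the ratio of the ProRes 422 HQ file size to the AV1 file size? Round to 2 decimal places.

68.33

Audio: 384 kbps = 0.384 Mbps.
ProRes 422 HQ: 416.384 Mbps × 15420 s = 6420641.3 Mb = 802.580 GB.
AV1: 6.094 Mbps × 15420 s = 93969.5 Mb = 11.746 GB.
Ratio: 802.580 / 11.746 = 68.327.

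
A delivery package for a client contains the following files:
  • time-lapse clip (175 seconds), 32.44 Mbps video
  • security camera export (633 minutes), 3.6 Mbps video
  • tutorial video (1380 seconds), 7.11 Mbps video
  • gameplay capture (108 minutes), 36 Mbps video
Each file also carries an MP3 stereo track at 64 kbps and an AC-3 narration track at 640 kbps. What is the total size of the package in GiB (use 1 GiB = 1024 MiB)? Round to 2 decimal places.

Audio total: 64 + 640 = 704 kbps = 0.704 Mbps.
time-lapse clip: 33.144 Mbps × 175 s = 5800.2 Mb
security camera export: 4.304 Mbps × 37980 s = 163465.9 Mb
tutorial video: 7.814 Mbps × 1380 s = 10783.3 Mb
gameplay capture: 36.704 Mbps × 6480 s = 237841.9 Mb
Total: 417891.4 Mb = 52236.4 MB.
= 48.65 GiB.

48.65 GiB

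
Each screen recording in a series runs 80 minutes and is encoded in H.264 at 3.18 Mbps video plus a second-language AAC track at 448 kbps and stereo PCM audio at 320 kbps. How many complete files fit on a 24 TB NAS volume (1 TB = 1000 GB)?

10131

80 min = 4800 s
Audio total: 448 + 320 = 768 kbps = 0.768 Mbps.
Total bitrate: 3.948 Mbps.
Per item: 3.948 Mbps × 4800 s = 18,950 Mb = 2,369 MB.
Capacity: 24 TB = 192,000,000 Mb; 10131.71 items → 10131 complete.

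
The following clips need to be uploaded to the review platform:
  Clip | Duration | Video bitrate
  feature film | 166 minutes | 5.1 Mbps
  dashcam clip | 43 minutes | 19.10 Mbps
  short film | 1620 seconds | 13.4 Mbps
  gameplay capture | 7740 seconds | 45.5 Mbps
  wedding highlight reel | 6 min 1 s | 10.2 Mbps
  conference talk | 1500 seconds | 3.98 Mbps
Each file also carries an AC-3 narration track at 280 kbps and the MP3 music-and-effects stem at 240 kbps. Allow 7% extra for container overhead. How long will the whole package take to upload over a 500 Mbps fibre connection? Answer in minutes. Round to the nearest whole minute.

18 minutes

Audio total: 280 + 240 = 520 kbps = 0.520 Mbps.
feature film: 5.620 Mbps × 9960 s × 1.07 = 59893.5 Mb
dashcam clip: 19.620 Mbps × 2580 s × 1.07 = 54163.0 Mb
short film: 13.920 Mbps × 1620 s × 1.07 = 24128.9 Mb
gameplay capture: 46.020 Mbps × 7740 s × 1.07 = 381128.4 Mb
wedding highlight reel: 10.720 Mbps × 361 s × 1.07 = 4140.8 Mb
conference talk: 4.500 Mbps × 1500 s × 1.07 = 7222.5 Mb
Total: 530677.1 Mb = 66334.6 MB.
At 500 Mbps: 530677.1 / 500 = 1061 s ≈ 17.7 minutes.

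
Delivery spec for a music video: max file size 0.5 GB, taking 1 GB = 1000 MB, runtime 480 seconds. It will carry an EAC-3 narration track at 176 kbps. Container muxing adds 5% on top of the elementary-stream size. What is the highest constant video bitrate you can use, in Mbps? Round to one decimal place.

Budget: 0.5 GB = 4000.0 Mb.
Stream payload after overhead: 4000.0 / 1.05 = 3809.5 Mb.
Total bitrate budget: 3809.5 Mb / 480 s = 7.937 Mbps.
Audio: 176 kbps = 0.176 Mbps.
Video: 7.937 − 0.176 = 7.761 Mbps.

7.8 Mbps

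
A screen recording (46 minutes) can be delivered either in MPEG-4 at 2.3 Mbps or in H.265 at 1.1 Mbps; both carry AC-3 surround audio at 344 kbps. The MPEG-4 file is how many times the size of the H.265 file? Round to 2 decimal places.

1.83

46 min = 2760 s
Audio: 344 kbps = 0.344 Mbps.
MPEG-4: 2.644 Mbps × 2760 s = 7297.4 Mb = 0.912 GB.
H.265: 1.444 Mbps × 2760 s = 3985.4 Mb = 0.498 GB.
Ratio: 0.912 / 0.498 = 1.831.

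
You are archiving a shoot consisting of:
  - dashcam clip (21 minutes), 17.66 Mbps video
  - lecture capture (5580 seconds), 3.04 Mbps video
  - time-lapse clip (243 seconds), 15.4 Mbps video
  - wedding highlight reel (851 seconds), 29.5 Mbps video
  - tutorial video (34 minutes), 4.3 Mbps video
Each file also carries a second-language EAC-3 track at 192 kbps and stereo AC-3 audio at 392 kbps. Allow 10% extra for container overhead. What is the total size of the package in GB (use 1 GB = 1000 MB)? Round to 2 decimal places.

Audio total: 192 + 392 = 584 kbps = 0.584 Mbps.
dashcam clip: 18.244 Mbps × 1260 s × 1.10 = 25286.2 Mb
lecture capture: 3.624 Mbps × 5580 s × 1.10 = 22244.1 Mb
time-lapse clip: 15.984 Mbps × 243 s × 1.10 = 4272.5 Mb
wedding highlight reel: 30.084 Mbps × 851 s × 1.10 = 28161.6 Mb
tutorial video: 4.884 Mbps × 2040 s × 1.10 = 10959.7 Mb
Total: 90924.1 Mb = 11365.5 MB.
= 11.37 GB.

11.37 GB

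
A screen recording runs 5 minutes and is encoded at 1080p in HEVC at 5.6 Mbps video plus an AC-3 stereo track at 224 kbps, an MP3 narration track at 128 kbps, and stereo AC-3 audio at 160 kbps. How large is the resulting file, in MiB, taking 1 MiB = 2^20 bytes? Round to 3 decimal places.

218.582 MiB

5 min = 300 s
Audio total: 224 + 128 + 160 = 512 kbps = 0.512 Mbps.
Total bitrate: 5.6 + 0.512 = 6.112 Mbps.
Stream data: 6.112 Mbps × 300 s = 1833.6 Mb.
1,834 Mb = 229,200,000 bytes ÷ 1,048,576 = 218.6 MiB.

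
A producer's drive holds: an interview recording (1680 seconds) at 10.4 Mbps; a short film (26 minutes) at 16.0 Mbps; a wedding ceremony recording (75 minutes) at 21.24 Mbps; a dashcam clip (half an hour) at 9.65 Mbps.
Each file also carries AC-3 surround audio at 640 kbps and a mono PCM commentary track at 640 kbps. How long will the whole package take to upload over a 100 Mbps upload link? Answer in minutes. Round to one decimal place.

Audio total: 640 + 640 = 1280 kbps = 1.280 Mbps.
interview recording: 11.680 Mbps × 1680 s = 19622.4 Mb
short film: 17.280 Mbps × 1560 s = 26956.8 Mb
wedding ceremony recording: 22.520 Mbps × 4500 s = 101340.0 Mb
dashcam clip: 10.930 Mbps × 1800 s = 19674.0 Mb
Total: 167593.2 Mb = 20949.2 MB.
At 100 Mbps: 167593.2 / 100 = 1676 s ≈ 27.9 minutes.

27.9 minutes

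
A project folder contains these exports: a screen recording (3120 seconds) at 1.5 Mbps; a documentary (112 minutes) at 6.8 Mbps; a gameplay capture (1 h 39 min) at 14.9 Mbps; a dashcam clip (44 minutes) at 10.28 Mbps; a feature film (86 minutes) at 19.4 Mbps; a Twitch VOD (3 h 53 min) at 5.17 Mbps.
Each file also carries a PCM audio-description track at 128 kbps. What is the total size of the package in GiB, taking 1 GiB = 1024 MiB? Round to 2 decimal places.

Audio: 128 kbps = 0.128 Mbps.
screen recording: 1.628 Mbps × 3120 s = 5079.4 Mb
documentary: 6.928 Mbps × 6720 s = 46556.2 Mb
gameplay capture: 15.028 Mbps × 5940 s = 89266.3 Mb
dashcam clip: 10.408 Mbps × 2640 s = 27477.1 Mb
feature film: 19.528 Mbps × 5160 s = 100764.5 Mb
Twitch VOD: 5.298 Mbps × 13980 s = 74066.0 Mb
Total: 343209.5 Mb = 42901.2 MB.
= 39.95 GiB.

39.95 GiB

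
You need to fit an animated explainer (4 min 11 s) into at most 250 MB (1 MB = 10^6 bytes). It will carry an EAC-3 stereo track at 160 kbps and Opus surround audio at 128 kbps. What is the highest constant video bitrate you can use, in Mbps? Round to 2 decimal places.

Budget: 250 MB = 2000.0 Mb.
4 min 11 s = 251 s
Total bitrate budget: 2000.0 Mb / 251 s = 7.968 Mbps.
Audio total: 160 + 128 = 288 kbps = 0.288 Mbps.
Video: 7.968 − 0.288 = 7.680 Mbps.

7.68 Mbps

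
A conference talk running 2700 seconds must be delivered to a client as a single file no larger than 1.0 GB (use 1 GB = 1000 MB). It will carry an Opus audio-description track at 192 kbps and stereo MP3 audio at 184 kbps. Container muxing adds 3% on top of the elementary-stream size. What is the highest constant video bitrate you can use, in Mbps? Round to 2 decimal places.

2.50 Mbps

Budget: 1.0 GB = 8000.0 Mb.
Stream payload after overhead: 8000.0 / 1.03 = 7767.0 Mb.
Total bitrate budget: 7767.0 Mb / 2700 s = 2.877 Mbps.
Audio total: 192 + 184 = 376 kbps = 0.376 Mbps.
Video: 2.877 − 0.376 = 2.501 Mbps.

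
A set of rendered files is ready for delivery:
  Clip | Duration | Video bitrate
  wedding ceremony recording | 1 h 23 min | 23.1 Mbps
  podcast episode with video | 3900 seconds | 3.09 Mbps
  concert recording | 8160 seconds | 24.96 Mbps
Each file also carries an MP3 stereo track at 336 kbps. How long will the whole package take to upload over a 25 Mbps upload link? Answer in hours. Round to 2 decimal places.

3.74 hours

Audio: 336 kbps = 0.336 Mbps.
wedding ceremony recording: 23.436 Mbps × 4980 s = 116711.3 Mb
podcast episode with video: 3.426 Mbps × 3900 s = 13361.4 Mb
concert recording: 25.296 Mbps × 8160 s = 206415.4 Mb
Total: 336488.0 Mb = 42061.0 MB.
At 25 Mbps: 336488.0 / 25 = 13460 s ≈ 3.74 hours.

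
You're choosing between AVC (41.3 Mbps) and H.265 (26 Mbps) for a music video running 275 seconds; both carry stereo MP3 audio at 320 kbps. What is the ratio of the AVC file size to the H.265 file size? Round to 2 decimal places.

Audio: 320 kbps = 0.320 Mbps.
AVC: 41.620 Mbps × 275 s = 11445.5 Mb = 1.431 GB.
H.265: 26.320 Mbps × 275 s = 7238.0 Mb = 0.905 GB.
Ratio: 1.431 / 0.905 = 1.581.

1.58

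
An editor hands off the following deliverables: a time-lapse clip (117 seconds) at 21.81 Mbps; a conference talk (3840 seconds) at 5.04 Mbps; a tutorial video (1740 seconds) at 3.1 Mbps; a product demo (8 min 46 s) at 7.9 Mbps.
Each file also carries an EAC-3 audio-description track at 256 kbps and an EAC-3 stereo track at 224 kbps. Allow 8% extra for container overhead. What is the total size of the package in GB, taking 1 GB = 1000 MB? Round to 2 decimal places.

Audio total: 256 + 224 = 480 kbps = 0.480 Mbps.
time-lapse clip: 22.290 Mbps × 117 s × 1.08 = 2816.6 Mb
conference talk: 5.520 Mbps × 3840 s × 1.08 = 22892.5 Mb
tutorial video: 3.580 Mbps × 1740 s × 1.08 = 6727.5 Mb
product demo: 8.380 Mbps × 526 s × 1.08 = 4760.5 Mb
Total: 37197.2 Mb = 4649.6 MB.
= 4.650 GB.

4.65 GB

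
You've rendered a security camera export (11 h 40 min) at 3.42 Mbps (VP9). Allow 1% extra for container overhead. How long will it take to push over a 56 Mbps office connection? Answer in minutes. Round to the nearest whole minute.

11 h 40 min = 700 min = 42000 s
File: 3.420 Mbps × 42000 s = 143640.0 Mb.
With 1% container overhead: ×1.01. → 145076.4 Mb.
At 56 Mbps: 145076.4 / 56 = 2590.7 s ≈ 43.2 minutes.

43 minutes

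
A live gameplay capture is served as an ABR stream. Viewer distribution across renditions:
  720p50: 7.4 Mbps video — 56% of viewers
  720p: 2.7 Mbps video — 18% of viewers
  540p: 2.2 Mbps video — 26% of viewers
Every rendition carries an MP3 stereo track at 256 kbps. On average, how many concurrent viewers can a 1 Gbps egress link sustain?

183

Audio: 256 kbps = 0.256 Mbps.
Average per-viewer bitrate: 0.56×7.656 + 0.18×2.956 + 0.26×2.456 = 5.458 Mbps.
1 Gbps = 1,000 Mbps; 1,000 / 5.458 = 183.22 → 183.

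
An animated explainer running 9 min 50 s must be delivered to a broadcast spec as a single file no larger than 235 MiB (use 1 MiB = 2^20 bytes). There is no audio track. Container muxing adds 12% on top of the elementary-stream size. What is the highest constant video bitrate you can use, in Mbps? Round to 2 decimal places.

Budget: 235 MiB = 1971.3 Mb.
Stream payload after overhead: 1971.3 / 1.12 = 1760.1 Mb.
9 min 50 s = 590 s
Total bitrate budget: 1760.1 Mb / 590 s = 2.983 Mbps.

2.98 Mbps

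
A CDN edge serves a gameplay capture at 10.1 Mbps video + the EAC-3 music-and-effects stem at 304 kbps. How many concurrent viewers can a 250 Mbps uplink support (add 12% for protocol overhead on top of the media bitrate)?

21

Audio: 304 kbps = 0.304 Mbps.
Per-viewer media rate: 10.404 Mbps.
On the wire with 12% overhead: 11.652 Mbps.
250 Mbps = 250.0 Mbps; 250.0 / 11.652 = 21.45 → 21 viewers.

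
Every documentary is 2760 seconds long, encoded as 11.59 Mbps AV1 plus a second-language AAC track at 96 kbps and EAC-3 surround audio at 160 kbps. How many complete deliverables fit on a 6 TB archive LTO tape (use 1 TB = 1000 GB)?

1468

Audio total: 96 + 160 = 256 kbps = 0.256 Mbps.
Total bitrate: 11.846 Mbps.
Per item: 11.846 Mbps × 2760 s = 32,695 Mb = 4,087 MB.
Capacity: 6 TB = 48,000,000 Mb; 1468.12 items → 1468 complete.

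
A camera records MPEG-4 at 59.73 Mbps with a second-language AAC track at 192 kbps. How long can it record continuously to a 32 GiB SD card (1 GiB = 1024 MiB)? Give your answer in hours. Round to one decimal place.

1.3 hours

Audio: 192 kbps = 0.192 Mbps.
Total bitrate: 59.73 + 0.192 = 59.922 Mbps.
Capacity: 32 GiB = 274,878 Mb.
Recording time: 274,878 / 59.922 = 4,587 s ≈ 1.27 hours.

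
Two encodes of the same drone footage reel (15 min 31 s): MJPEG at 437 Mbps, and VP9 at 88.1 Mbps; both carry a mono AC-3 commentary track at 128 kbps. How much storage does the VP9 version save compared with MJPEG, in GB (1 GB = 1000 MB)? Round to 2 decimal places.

15 min 31 s = 931 s
Audio: 128 kbps = 0.128 Mbps.
MJPEG: 437.128 Mbps × 931 s = 406966.2 Mb = 50.871 GB.
VP9: 88.228 Mbps × 931 s = 82140.3 Mb = 10.268 GB.
Saving: 50.871 − 10.268 = 40.603 GB.

40.60 GB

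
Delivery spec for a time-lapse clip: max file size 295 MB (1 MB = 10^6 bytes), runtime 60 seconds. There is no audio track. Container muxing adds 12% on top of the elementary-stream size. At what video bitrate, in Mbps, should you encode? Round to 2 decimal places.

35.12 Mbps

Budget: 295 MB = 2360.0 Mb.
Stream payload after overhead: 2360.0 / 1.12 = 2107.1 Mb.
Total bitrate budget: 2107.1 Mb / 60 s = 35.119 Mbps.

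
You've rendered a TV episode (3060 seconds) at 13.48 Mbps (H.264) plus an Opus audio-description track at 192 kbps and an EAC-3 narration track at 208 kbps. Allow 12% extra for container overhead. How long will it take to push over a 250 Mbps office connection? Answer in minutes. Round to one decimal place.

3.2 minutes

Audio total: 192 + 208 = 400 kbps = 0.400 Mbps.
Total bitrate: 13.880 Mbps.
File: 13.880 Mbps × 3060 s = 42472.8 Mb.
With 12% container overhead: ×1.12. → 47569.5 Mb.
At 250 Mbps: 47569.5 / 250 = 190.3 s ≈ 3.17 minutes.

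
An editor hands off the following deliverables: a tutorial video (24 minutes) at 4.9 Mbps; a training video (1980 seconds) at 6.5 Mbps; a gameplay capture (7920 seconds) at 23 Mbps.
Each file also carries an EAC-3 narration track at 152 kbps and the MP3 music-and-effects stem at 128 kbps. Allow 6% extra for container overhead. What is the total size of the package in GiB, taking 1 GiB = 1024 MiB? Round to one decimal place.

25.3 GiB

Audio total: 152 + 128 = 280 kbps = 0.280 Mbps.
tutorial video: 5.180 Mbps × 1440 s × 1.06 = 7906.8 Mb
training video: 6.780 Mbps × 1980 s × 1.06 = 14229.9 Mb
gameplay capture: 23.280 Mbps × 7920 s × 1.06 = 195440.3 Mb
Total: 217576.9 Mb = 27197.1 MB.
= 25.33 GiB.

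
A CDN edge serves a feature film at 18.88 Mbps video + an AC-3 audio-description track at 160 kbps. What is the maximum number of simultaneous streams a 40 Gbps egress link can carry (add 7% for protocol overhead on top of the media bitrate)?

1963

Audio: 160 kbps = 0.160 Mbps.
Per-viewer media rate: 19.040 Mbps.
On the wire with 7% overhead: 20.373 Mbps.
40 Gbps = 40,000 Mbps; 40,000 / 20.373 = 1963.40 → 1963 viewers.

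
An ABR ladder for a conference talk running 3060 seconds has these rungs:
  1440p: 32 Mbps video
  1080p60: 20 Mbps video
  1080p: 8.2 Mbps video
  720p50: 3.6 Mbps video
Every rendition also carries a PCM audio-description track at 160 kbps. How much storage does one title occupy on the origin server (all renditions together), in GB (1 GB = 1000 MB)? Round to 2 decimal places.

Audio: 160 kbps = 0.160 Mbps.
Sum of rendition bitrates: (32+0.160) + (20+0.160) + (8.2+0.160) + (3.6+0.160) = 64.440 Mbps.
× 3060 s = 197,186 Mb = 24,648 MB = 24.65 GB.

24.65 GB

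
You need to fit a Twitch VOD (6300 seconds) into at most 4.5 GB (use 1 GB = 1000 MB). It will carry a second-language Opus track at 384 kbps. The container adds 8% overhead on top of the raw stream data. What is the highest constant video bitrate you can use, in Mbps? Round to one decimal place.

4.9 Mbps

Budget: 4.5 GB = 36000.0 Mb.
Stream payload after overhead: 36000.0 / 1.08 = 33333.3 Mb.
Total bitrate budget: 33333.3 Mb / 6300 s = 5.291 Mbps.
Audio: 384 kbps = 0.384 Mbps.
Video: 5.291 − 0.384 = 4.907 Mbps.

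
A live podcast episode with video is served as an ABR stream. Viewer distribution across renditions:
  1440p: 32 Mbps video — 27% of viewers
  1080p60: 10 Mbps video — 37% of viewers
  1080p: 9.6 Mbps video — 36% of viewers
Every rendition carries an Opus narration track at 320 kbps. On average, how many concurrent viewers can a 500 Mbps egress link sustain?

Audio: 320 kbps = 0.320 Mbps.
Average per-viewer bitrate: 0.27×32.320 + 0.37×10.320 + 0.36×9.920 = 16.116 Mbps.
500 Mbps = 500.0 Mbps; 500.0 / 16.116 = 31.03 → 31.

31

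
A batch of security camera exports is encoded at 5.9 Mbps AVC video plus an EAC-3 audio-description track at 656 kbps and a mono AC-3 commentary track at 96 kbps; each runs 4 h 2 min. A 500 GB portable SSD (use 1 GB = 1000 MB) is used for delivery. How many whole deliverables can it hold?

41

4 h 2 min = 242 min = 14520 s
Audio total: 656 + 96 = 752 kbps = 0.752 Mbps.
Total bitrate: 6.652 Mbps.
Per item: 6.652 Mbps × 14520 s = 96,587 Mb = 12,073 MB.
Capacity: 500 GB = 4,000,000 Mb; 41.41 items → 41 complete.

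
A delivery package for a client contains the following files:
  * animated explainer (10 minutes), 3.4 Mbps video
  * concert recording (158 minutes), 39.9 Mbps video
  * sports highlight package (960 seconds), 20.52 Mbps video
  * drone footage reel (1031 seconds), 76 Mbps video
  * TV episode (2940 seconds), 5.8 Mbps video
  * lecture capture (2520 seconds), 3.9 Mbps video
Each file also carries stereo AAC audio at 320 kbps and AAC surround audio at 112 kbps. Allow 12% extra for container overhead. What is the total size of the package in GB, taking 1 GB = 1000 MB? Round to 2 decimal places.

Audio total: 320 + 112 = 432 kbps = 0.432 Mbps.
animated explainer: 3.832 Mbps × 600 s × 1.12 = 2575.1 Mb
concert recording: 40.332 Mbps × 9480 s × 1.12 = 428229.0 Mb
sports highlight package: 20.952 Mbps × 960 s × 1.12 = 22527.6 Mb
drone footage reel: 76.432 Mbps × 1031 s × 1.12 = 88257.6 Mb
TV episode: 6.232 Mbps × 2940 s × 1.12 = 20520.7 Mb
lecture capture: 4.332 Mbps × 2520 s × 1.12 = 12226.6 Mb
Total: 574336.7 Mb = 71792.1 MB.
= 71.79 GB.

71.79 GB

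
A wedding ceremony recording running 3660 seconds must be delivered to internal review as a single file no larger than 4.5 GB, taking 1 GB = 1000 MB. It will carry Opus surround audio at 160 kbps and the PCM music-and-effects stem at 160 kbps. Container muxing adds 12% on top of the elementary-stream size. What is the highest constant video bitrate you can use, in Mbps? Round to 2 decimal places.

Budget: 4.5 GB = 36000.0 Mb.
Stream payload after overhead: 36000.0 / 1.12 = 32142.9 Mb.
Total bitrate budget: 32142.9 Mb / 3660 s = 8.782 Mbps.
Audio total: 160 + 160 = 320 kbps = 0.320 Mbps.
Video: 8.782 − 0.320 = 8.462 Mbps.

8.46 Mbps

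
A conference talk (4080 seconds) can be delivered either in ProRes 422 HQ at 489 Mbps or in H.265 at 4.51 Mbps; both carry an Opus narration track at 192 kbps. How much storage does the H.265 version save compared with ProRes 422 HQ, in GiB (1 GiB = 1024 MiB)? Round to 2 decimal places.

Audio: 192 kbps = 0.192 Mbps.
ProRes 422 HQ: 489.192 Mbps × 4080 s = 1995903.4 Mb = 232.354 GiB.
H.265: 4.702 Mbps × 4080 s = 19184.2 Mb = 2.233 GiB.
Saving: 232.354 − 2.233 = 230.120 GiB.

230.12 GiB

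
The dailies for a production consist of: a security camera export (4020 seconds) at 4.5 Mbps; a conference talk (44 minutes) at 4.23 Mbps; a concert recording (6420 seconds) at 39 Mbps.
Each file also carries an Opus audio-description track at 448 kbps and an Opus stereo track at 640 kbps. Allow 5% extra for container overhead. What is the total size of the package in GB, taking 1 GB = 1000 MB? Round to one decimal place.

38.6 GB

Audio total: 448 + 640 = 1088 kbps = 1.088 Mbps.
security camera export: 5.588 Mbps × 4020 s × 1.05 = 23586.9 Mb
conference talk: 5.318 Mbps × 2640 s × 1.05 = 14741.5 Mb
concert recording: 40.088 Mbps × 6420 s × 1.05 = 270233.2 Mb
Total: 308561.7 Mb = 38570.2 MB.
= 38.57 GB.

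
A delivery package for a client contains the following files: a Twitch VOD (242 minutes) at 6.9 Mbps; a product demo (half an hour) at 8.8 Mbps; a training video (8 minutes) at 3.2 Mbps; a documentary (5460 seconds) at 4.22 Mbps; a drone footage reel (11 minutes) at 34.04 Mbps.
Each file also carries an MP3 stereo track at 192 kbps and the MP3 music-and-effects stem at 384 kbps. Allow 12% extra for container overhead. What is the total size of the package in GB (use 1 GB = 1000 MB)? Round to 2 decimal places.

Audio total: 192 + 384 = 576 kbps = 0.576 Mbps.
Twitch VOD: 7.476 Mbps × 14520 s × 1.12 = 121577.7 Mb
product demo: 9.376 Mbps × 1800 s × 1.12 = 18902.0 Mb
training video: 3.776 Mbps × 480 s × 1.12 = 2030.0 Mb
documentary: 4.796 Mbps × 5460 s × 1.12 = 29328.5 Mb
drone footage reel: 34.616 Mbps × 660 s × 1.12 = 25588.1 Mb
Total: 197426.3 Mb = 24678.3 MB.
= 24.68 GB.

24.68 GB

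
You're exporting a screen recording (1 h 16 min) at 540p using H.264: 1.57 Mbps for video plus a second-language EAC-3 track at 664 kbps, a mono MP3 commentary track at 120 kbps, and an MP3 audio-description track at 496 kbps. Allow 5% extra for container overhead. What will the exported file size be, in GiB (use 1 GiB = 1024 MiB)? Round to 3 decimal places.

1 h 16 min = 76 min = 4560 s
Audio total: 664 + 120 + 496 = 1280 kbps = 1.280 Mbps.
Total bitrate: 1.57 + 1.280 = 2.850 Mbps.
Stream data: 2.850 Mbps × 4560 s = 12996.0 Mb.
With 5% container overhead: ×1.05.
13,646 Mb = 1,705,725,000 bytes ÷ 1,073,741,824 = 1.589 GiB.

1.589 GiB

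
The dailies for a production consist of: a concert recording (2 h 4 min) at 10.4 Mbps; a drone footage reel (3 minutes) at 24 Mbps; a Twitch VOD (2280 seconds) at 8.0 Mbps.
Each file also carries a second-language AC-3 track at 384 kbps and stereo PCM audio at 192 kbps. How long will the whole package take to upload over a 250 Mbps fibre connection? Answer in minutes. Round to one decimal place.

Audio total: 384 + 192 = 576 kbps = 0.576 Mbps.
concert recording: 10.976 Mbps × 7440 s = 81661.4 Mb
drone footage reel: 24.576 Mbps × 180 s = 4423.7 Mb
Twitch VOD: 8.576 Mbps × 2280 s = 19553.3 Mb
Total: 105638.4 Mb = 13204.8 MB.
At 250 Mbps: 105638.4 / 250 = 423 s ≈ 7.04 minutes.

7.0 minutes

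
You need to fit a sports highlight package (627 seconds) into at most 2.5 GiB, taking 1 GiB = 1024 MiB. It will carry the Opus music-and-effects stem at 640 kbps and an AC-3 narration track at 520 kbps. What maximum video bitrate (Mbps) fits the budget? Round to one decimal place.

Budget: 2.5 GiB = 21474.8 Mb.
Total bitrate budget: 21474.8 Mb / 627 s = 34.250 Mbps.
Audio total: 640 + 520 = 1160 kbps = 1.160 Mbps.
Video: 34.250 − 1.160 = 33.090 Mbps.

33.1 Mbps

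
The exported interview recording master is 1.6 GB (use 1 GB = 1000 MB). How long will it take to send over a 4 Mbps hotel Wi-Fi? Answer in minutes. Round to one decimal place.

File: 1.6 GB = 12800.0 Mb.
At 4 Mbps: 12800.0 / 4 = 3200.0 s ≈ 53.3 minutes.

53.3 minutes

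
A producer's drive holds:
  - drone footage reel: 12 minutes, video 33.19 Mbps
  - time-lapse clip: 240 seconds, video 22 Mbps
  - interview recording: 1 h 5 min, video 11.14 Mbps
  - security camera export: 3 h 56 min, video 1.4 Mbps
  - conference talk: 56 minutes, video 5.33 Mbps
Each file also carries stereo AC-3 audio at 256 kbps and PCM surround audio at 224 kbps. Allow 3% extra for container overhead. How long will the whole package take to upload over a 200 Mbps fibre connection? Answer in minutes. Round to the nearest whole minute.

10 minutes

Audio total: 256 + 224 = 480 kbps = 0.480 Mbps.
drone footage reel: 33.670 Mbps × 720 s × 1.03 = 24969.7 Mb
time-lapse clip: 22.480 Mbps × 240 s × 1.03 = 5557.1 Mb
interview recording: 11.620 Mbps × 3900 s × 1.03 = 46677.5 Mb
security camera export: 1.880 Mbps × 14160 s × 1.03 = 27419.4 Mb
conference talk: 5.810 Mbps × 3360 s × 1.03 = 20107.2 Mb
Total: 124730.9 Mb = 15591.4 MB.
At 200 Mbps: 124730.9 / 200 = 624 s ≈ 10.4 minutes.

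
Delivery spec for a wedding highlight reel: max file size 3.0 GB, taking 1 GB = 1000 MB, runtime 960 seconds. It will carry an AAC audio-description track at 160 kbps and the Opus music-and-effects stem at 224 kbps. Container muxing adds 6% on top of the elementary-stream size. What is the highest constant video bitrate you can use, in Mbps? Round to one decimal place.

23.2 Mbps

Budget: 3.0 GB = 24000.0 Mb.
Stream payload after overhead: 24000.0 / 1.06 = 22641.5 Mb.
Total bitrate budget: 22641.5 Mb / 960 s = 23.585 Mbps.
Audio total: 160 + 224 = 384 kbps = 0.384 Mbps.
Video: 23.585 − 0.384 = 23.201 Mbps.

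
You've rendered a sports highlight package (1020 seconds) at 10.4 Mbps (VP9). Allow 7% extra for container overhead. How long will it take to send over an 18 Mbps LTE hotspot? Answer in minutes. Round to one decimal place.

10.5 minutes

File: 10.400 Mbps × 1020 s = 10608.0 Mb.
With 7% container overhead: ×1.07. → 11350.6 Mb.
At 18 Mbps: 11350.6 / 18 = 630.6 s ≈ 10.5 minutes.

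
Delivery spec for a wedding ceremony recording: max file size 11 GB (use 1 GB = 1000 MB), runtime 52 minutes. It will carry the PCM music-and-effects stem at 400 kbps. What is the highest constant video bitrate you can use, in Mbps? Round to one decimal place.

27.8 Mbps

Budget: 11 GB = 88000.0 Mb.
52 min = 3120 s
Total bitrate budget: 88000.0 Mb / 3120 s = 28.205 Mbps.
Audio: 400 kbps = 0.400 Mbps.
Video: 28.205 − 0.400 = 27.805 Mbps.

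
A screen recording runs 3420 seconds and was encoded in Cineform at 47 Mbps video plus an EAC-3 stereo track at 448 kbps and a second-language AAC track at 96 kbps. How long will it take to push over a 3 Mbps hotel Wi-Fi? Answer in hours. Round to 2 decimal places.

15.06 hours

Audio total: 448 + 96 = 544 kbps = 0.544 Mbps.
Total bitrate: 47.544 Mbps.
File: 47.544 Mbps × 3420 s = 162600.5 Mb.
At 3 Mbps: 162600.5 / 3 = 54200.2 s ≈ 15.1 hours.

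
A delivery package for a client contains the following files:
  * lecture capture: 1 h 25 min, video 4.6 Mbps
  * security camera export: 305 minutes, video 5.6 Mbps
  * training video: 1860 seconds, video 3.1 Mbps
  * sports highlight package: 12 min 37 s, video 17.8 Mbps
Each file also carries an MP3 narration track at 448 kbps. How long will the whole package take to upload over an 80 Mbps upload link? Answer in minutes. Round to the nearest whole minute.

Audio: 448 kbps = 0.448 Mbps.
lecture capture: 5.048 Mbps × 5100 s = 25744.8 Mb
security camera export: 6.048 Mbps × 18300 s = 110678.4 Mb
training video: 3.548 Mbps × 1860 s = 6599.3 Mb
sports highlight package: 18.248 Mbps × 757 s = 13813.7 Mb
Total: 156836.2 Mb = 19604.5 MB.
At 80 Mbps: 156836.2 / 80 = 1960 s ≈ 32.7 minutes.

33 minutes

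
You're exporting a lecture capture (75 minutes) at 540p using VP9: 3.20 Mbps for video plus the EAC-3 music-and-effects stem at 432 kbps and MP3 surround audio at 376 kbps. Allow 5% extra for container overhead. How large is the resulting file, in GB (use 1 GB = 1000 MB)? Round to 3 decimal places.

75 min = 4500 s
Audio total: 432 + 376 = 808 kbps = 0.808 Mbps.
Total bitrate: 3.20 + 0.808 = 4.008 Mbps.
Stream data: 4.008 Mbps × 4500 s = 18036.0 Mb.
With 5% container overhead: ×1.05.
18,938 Mb ÷ 8 = 2,367 MB → 2.367 GB.

2.367 GB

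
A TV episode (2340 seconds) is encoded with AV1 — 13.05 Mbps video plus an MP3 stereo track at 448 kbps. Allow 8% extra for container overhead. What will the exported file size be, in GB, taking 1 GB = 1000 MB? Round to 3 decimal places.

4.264 GB

Audio: 448 kbps = 0.448 Mbps.
Total bitrate: 13.05 + 0.448 = 13.498 Mbps.
Stream data: 13.498 Mbps × 2340 s = 31585.3 Mb.
With 8% container overhead: ×1.08.
34,112 Mb ÷ 8 = 4,264 MB → 4.264 GB.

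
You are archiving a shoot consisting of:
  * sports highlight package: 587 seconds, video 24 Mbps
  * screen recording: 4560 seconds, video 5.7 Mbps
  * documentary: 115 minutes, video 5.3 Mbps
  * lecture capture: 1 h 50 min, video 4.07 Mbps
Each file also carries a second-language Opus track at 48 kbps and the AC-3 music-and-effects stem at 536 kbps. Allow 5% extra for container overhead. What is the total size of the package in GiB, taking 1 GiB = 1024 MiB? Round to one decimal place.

14.0 GiB

Audio total: 48 + 536 = 584 kbps = 0.584 Mbps.
sports highlight package: 24.584 Mbps × 587 s × 1.05 = 15152.3 Mb
screen recording: 6.284 Mbps × 4560 s × 1.05 = 30087.8 Mb
documentary: 5.884 Mbps × 6900 s × 1.05 = 42629.6 Mb
lecture capture: 4.654 Mbps × 6600 s × 1.05 = 32252.2 Mb
Total: 120121.9 Mb = 15015.2 MB.
= 13.98 GiB.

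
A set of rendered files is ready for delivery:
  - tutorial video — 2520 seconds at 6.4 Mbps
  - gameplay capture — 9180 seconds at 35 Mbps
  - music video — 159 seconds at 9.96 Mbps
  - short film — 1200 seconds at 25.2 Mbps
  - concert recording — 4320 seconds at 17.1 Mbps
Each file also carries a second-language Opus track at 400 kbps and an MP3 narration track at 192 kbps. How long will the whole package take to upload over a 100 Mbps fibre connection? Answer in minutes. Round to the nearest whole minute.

Audio total: 400 + 192 = 592 kbps = 0.592 Mbps.
tutorial video: 6.992 Mbps × 2520 s = 17619.8 Mb
gameplay capture: 35.592 Mbps × 9180 s = 326734.6 Mb
music video: 10.552 Mbps × 159 s = 1677.8 Mb
short film: 25.792 Mbps × 1200 s = 30950.4 Mb
concert recording: 17.692 Mbps × 4320 s = 76429.4 Mb
Total: 453412.0 Mb = 56676.5 MB.
At 100 Mbps: 453412.0 / 100 = 4534 s ≈ 75.6 minutes.

76 minutes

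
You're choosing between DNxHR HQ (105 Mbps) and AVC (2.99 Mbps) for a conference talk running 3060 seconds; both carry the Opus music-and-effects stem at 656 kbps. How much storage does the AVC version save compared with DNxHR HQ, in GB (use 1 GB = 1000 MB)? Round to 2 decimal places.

Audio: 656 kbps = 0.656 Mbps.
DNxHR HQ: 105.656 Mbps × 3060 s = 323307.4 Mb = 40.413 GB.
AVC: 3.646 Mbps × 3060 s = 11156.8 Mb = 1.395 GB.
Saving: 40.413 − 1.395 = 39.019 GB.

39.02 GB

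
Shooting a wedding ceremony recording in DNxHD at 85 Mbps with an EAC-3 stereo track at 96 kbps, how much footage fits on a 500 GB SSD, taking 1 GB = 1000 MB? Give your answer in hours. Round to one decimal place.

Audio: 96 kbps = 0.096 Mbps.
Total bitrate: 85 + 0.096 = 85.096 Mbps.
Capacity: 500 GB = 4,000,000 Mb.
Recording time: 4,000,000 / 85.096 = 47,006 s ≈ 13.1 hours.

13.1 hours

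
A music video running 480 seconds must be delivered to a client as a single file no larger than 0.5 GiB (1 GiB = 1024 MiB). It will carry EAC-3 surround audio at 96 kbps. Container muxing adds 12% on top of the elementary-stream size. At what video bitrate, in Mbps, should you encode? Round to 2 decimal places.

Budget: 0.5 GiB = 4295.0 Mb.
Stream payload after overhead: 4295.0 / 1.12 = 3834.8 Mb.
Total bitrate budget: 3834.8 Mb / 480 s = 7.989 Mbps.
Audio: 96 kbps = 0.096 Mbps.
Video: 7.989 − 0.096 = 7.893 Mbps.

7.89 Mbps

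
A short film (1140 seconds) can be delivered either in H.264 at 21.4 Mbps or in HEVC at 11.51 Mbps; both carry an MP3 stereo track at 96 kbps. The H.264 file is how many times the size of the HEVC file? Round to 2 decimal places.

1.85

Audio: 96 kbps = 0.096 Mbps.
H.264: 21.496 Mbps × 1140 s = 24505.4 Mb = 3.063 GB.
HEVC: 11.606 Mbps × 1140 s = 13230.8 Mb = 1.654 GB.
Ratio: 3.063 / 1.654 = 1.852.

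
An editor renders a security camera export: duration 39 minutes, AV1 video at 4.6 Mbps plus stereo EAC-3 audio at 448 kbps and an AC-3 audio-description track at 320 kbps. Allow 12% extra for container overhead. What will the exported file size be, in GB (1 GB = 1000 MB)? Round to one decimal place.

39 min = 2340 s
Audio total: 448 + 320 = 768 kbps = 0.768 Mbps.
Total bitrate: 4.6 + 0.768 = 5.368 Mbps.
Stream data: 5.368 Mbps × 2340 s = 12561.1 Mb.
With 12% container overhead: ×1.12.
14,068 Mb ÷ 8 = 1,759 MB → 1.759 GB.

1.8 GB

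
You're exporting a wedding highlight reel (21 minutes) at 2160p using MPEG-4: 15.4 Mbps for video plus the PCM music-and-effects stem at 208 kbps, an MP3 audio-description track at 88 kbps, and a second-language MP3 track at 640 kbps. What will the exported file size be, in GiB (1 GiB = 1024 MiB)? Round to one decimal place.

2.4 GiB

21 min = 1260 s
Audio total: 208 + 88 + 640 = 936 kbps = 0.936 Mbps.
Total bitrate: 15.4 + 0.936 = 16.336 Mbps.
Stream data: 16.336 Mbps × 1260 s = 20583.4 Mb.
20,583 Mb = 2,572,920,000 bytes ÷ 1,073,741,824 = 2.396 GiB.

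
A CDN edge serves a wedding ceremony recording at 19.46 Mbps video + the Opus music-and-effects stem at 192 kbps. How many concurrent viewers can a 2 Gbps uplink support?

Audio: 192 kbps = 0.192 Mbps.
Per-viewer media rate: 19.652 Mbps.
2 Gbps = 2,000 Mbps; 2,000 / 19.652 = 101.77 → 101 viewers.

101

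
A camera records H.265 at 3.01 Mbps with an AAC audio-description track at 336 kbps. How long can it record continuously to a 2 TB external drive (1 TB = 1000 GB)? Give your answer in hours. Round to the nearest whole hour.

1328 hours

Audio: 336 kbps = 0.336 Mbps.
Total bitrate: 3.01 + 0.336 = 3.346 Mbps.
Capacity: 2 TB = 16,000,000 Mb.
Recording time: 16,000,000 / 3.346 = 4,781,829 s ≈ 1,328 hours.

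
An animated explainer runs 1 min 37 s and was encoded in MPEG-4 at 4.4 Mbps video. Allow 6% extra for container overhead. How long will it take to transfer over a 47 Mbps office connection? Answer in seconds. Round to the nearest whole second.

1 min 37 s = 97 s
File: 4.400 Mbps × 97 s = 426.8 Mb.
With 6% container overhead: ×1.06. → 452.4 Mb.
At 47 Mbps: 452.4 / 47 = 9.6 s ≈ 9.63 seconds.

10 seconds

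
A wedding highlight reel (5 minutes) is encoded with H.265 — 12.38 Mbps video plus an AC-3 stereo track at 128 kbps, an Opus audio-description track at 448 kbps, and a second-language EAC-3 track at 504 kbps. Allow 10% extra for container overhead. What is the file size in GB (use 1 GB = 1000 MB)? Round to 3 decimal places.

5 min = 300 s
Audio total: 128 + 448 + 504 = 1080 kbps = 1.080 Mbps.
Total bitrate: 12.38 + 1.080 = 13.460 Mbps.
Stream data: 13.460 Mbps × 300 s = 4038.0 Mb.
With 10% container overhead: ×1.10.
4,442 Mb ÷ 8 = 555.2 MB → 0.5552 GB.

0.555 GB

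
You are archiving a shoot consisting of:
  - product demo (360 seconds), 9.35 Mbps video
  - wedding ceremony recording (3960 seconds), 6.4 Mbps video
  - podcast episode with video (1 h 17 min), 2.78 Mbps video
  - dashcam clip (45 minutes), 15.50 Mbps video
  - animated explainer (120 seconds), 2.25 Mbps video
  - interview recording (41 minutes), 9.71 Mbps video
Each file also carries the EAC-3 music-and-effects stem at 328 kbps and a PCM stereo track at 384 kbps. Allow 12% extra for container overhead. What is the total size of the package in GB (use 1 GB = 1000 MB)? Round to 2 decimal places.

16.48 GB

Audio total: 328 + 384 = 712 kbps = 0.712 Mbps.
product demo: 10.062 Mbps × 360 s × 1.12 = 4057.0 Mb
wedding ceremony recording: 7.112 Mbps × 3960 s × 1.12 = 31543.1 Mb
podcast episode with video: 3.492 Mbps × 4620 s × 1.12 = 18069.0 Mb
dashcam clip: 16.212 Mbps × 2700 s × 1.12 = 49025.1 Mb
animated explainer: 2.962 Mbps × 120 s × 1.12 = 398.1 Mb
interview recording: 10.422 Mbps × 2460 s × 1.12 = 28714.7 Mb
Total: 131807.0 Mb = 16475.9 MB.
= 16.48 GB.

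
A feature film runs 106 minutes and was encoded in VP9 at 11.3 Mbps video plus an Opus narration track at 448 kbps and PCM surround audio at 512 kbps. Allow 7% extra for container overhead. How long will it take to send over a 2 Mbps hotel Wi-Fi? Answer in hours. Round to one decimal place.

106 min = 6360 s
Audio total: 448 + 512 = 960 kbps = 0.960 Mbps.
Total bitrate: 12.260 Mbps.
File: 12.260 Mbps × 6360 s = 77973.6 Mb.
With 7% container overhead: ×1.07. → 83431.8 Mb.
At 2 Mbps: 83431.8 / 2 = 41715.9 s ≈ 11.6 hours.

11.6 hours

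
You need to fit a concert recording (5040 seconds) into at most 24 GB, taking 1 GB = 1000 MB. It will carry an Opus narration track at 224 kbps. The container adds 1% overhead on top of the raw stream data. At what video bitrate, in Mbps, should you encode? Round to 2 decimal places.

37.49 Mbps

Budget: 24 GB = 192000.0 Mb.
Stream payload after overhead: 192000.0 / 1.01 = 190099.0 Mb.
Total bitrate budget: 190099.0 Mb / 5040 s = 37.718 Mbps.
Audio: 224 kbps = 0.224 Mbps.
Video: 37.718 − 0.224 = 37.494 Mbps.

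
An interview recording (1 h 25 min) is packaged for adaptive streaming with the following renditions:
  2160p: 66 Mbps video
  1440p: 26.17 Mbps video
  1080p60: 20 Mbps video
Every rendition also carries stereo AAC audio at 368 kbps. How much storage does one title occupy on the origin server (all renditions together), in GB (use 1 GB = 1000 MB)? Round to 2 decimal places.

1 h 25 min = 85 min = 5100 s
Audio: 368 kbps = 0.368 Mbps.
Sum of rendition bitrates: (66+0.368) + (26.17+0.368) + (20+0.368) = 113.274 Mbps.
× 5100 s = 577,697 Mb = 72,212 MB = 72.21 GB.

72.21 GB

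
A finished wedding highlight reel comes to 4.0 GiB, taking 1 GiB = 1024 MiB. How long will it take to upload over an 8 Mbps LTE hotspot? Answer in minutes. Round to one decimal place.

File: 4.0 GiB = 34359.7 Mb.
At 8 Mbps: 34359.7 / 8 = 4295.0 s ≈ 71.6 minutes.

71.6 minutes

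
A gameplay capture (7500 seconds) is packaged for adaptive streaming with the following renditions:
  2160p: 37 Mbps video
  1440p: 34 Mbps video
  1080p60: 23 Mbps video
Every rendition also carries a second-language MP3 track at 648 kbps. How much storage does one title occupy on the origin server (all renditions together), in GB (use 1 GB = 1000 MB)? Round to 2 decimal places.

89.95 GB

Audio: 648 kbps = 0.648 Mbps.
Sum of rendition bitrates: (37+0.648) + (34+0.648) + (23+0.648) = 95.944 Mbps.
× 7500 s = 719,580 Mb = 89,948 MB = 89.95 GB.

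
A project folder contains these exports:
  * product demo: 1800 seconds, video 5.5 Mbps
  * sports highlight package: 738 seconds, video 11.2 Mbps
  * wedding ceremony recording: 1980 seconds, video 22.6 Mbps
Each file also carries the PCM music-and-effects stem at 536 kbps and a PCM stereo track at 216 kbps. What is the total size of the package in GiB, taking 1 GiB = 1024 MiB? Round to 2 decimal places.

Audio total: 536 + 216 = 752 kbps = 0.752 Mbps.
product demo: 6.252 Mbps × 1800 s = 11253.6 Mb
sports highlight package: 11.952 Mbps × 738 s = 8820.6 Mb
wedding ceremony recording: 23.352 Mbps × 1980 s = 46237.0 Mb
Total: 66311.1 Mb = 8288.9 MB.
= 7.720 GiB.

7.72 GiB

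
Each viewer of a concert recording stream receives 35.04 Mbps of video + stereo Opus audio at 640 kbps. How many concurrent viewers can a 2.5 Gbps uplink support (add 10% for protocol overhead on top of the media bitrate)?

63

Audio: 640 kbps = 0.640 Mbps.
Per-viewer media rate: 35.680 Mbps.
On the wire with 10% overhead: 39.248 Mbps.
2.5 Gbps = 2,500 Mbps; 2,500 / 39.248 = 63.70 → 63 viewers.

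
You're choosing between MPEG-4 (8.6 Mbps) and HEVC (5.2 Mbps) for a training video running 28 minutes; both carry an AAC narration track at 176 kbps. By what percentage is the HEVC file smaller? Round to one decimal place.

28 min = 1680 s
Audio: 176 kbps = 0.176 Mbps.
MPEG-4: 8.776 Mbps × 1680 s = 14743.7 Mb = 1.716 GiB.
HEVC: 5.376 Mbps × 1680 s = 9031.7 Mb = 1.051 GiB.
Reduction: (1 − 1.051/1.716) × 100 = 38.74%.

38.7%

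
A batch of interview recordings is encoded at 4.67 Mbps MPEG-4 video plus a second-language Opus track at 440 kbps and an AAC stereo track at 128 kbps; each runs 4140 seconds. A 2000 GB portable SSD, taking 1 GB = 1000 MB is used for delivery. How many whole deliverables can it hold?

Audio total: 440 + 128 = 568 kbps = 0.568 Mbps.
Total bitrate: 5.238 Mbps.
Per item: 5.238 Mbps × 4140 s = 21,685 Mb = 2,711 MB.
Capacity: 2000 GB = 16,000,000 Mb; 737.83 items → 737 complete.

737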